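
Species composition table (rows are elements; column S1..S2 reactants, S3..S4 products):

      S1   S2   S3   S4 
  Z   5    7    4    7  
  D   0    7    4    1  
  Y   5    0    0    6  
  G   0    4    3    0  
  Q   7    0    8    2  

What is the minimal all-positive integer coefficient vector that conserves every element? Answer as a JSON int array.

Z: 6·5+3·7 = 51 | 4·4+5·7 = 51
D: 6·0+3·7 = 21 | 4·4+5·1 = 21
Y: 6·5+3·0 = 30 | 4·0+5·6 = 30
G: 6·0+3·4 = 12 | 4·3+5·0 = 12
Q: 6·7+3·0 = 42 | 4·8+5·2 = 42
gcd(6,3,4,5) = 1

Coefficients: [6, 3, 4, 5]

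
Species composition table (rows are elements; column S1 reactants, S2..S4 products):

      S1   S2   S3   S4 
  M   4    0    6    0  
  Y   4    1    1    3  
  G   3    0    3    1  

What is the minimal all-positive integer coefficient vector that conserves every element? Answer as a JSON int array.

Coefficients: [3, 1, 2, 3]

M: 3·4 = 12 | 1·0+2·6+3·0 = 12
Y: 3·4 = 12 | 1·1+2·1+3·3 = 12
G: 3·3 = 9 | 1·0+2·3+3·1 = 9
gcd(3,1,2,3) = 1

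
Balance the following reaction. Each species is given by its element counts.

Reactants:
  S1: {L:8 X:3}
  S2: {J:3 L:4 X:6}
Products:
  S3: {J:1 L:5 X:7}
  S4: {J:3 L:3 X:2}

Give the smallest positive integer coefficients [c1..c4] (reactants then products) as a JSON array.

J: 1·0+4·3 = 12 | 3·1+3·3 = 12
L: 1·8+4·4 = 24 | 3·5+3·3 = 24
X: 1·3+4·6 = 27 | 3·7+3·2 = 27
gcd(1,4,3,3) = 1

Coefficients: [1, 4, 3, 3]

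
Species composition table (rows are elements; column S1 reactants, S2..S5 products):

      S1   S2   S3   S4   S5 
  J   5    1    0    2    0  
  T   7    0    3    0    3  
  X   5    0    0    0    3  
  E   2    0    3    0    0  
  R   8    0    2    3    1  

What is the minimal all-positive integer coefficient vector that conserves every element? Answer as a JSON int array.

Coefficients: [3, 5, 2, 5, 5]

J: 3·5 = 15 | 5·1+2·0+5·2+5·0 = 15
T: 3·7 = 21 | 5·0+2·3+5·0+5·3 = 21
X: 3·5 = 15 | 5·0+2·0+5·0+5·3 = 15
E: 3·2 = 6 | 5·0+2·3+5·0+5·0 = 6
R: 3·8 = 24 | 5·0+2·2+5·3+5·1 = 24
gcd(3,5,2,5,5) = 1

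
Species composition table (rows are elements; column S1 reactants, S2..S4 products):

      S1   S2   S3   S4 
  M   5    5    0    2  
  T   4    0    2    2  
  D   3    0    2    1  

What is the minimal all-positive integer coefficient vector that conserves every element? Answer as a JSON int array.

Coefficients: [5, 3, 5, 5]

M: 5·5 = 25 | 3·5+5·0+5·2 = 25
T: 5·4 = 20 | 3·0+5·2+5·2 = 20
D: 5·3 = 15 | 3·0+5·2+5·1 = 15
gcd(5,3,5,5) = 1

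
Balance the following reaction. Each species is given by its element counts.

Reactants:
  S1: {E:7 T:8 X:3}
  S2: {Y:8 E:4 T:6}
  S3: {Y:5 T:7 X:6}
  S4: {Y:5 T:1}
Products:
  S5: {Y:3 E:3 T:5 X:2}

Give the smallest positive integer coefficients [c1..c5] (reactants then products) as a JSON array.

Y: 2·0+1·8+1·5+1·5 = 18 | 6·3 = 18
E: 2·7+1·4+1·0+1·0 = 18 | 6·3 = 18
T: 2·8+1·6+1·7+1·1 = 30 | 6·5 = 30
X: 2·3+1·0+1·6+1·0 = 12 | 6·2 = 12
gcd(2,1,1,1,6) = 1

Coefficients: [2, 1, 1, 1, 6]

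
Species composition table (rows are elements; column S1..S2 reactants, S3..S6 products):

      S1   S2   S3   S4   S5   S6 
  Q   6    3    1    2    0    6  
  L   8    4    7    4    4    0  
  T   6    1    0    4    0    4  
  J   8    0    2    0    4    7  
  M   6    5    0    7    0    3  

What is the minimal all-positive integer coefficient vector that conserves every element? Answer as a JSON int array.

Coefficients: [5, 2, 4, 4, 1, 4]

Q: 5·6+2·3 = 36 | 4·1+4·2+1·0+4·6 = 36
L: 5·8+2·4 = 48 | 4·7+4·4+1·4+4·0 = 48
T: 5·6+2·1 = 32 | 4·0+4·4+1·0+4·4 = 32
J: 5·8+2·0 = 40 | 4·2+4·0+1·4+4·7 = 40
M: 5·6+2·5 = 40 | 4·0+4·7+1·0+4·3 = 40
gcd(5,2,4,4,1,4) = 1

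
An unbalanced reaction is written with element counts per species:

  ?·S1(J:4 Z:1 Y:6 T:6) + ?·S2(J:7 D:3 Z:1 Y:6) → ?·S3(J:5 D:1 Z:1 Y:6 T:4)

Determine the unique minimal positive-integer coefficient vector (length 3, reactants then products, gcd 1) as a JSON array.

J: 2·4+1·7 = 15 | 3·5 = 15
D: 2·0+1·3 = 3 | 3·1 = 3
Z: 2·1+1·1 = 3 | 3·1 = 3
Y: 2·6+1·6 = 18 | 3·6 = 18
T: 2·6+1·0 = 12 | 3·4 = 12
gcd(2,1,3) = 1

Coefficients: [2, 1, 3]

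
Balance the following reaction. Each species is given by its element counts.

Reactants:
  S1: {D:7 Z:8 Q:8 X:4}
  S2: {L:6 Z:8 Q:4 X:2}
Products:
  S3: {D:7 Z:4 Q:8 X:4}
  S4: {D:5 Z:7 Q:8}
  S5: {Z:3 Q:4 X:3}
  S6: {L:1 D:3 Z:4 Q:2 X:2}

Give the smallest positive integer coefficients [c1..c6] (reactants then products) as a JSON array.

Coefficients: [5, 1, 1, 2, 2, 6]

L: 5·0+1·6 = 6 | 1·0+2·0+2·0+6·1 = 6
D: 5·7+1·0 = 35 | 1·7+2·5+2·0+6·3 = 35
Z: 5·8+1·8 = 48 | 1·4+2·7+2·3+6·4 = 48
Q: 5·8+1·4 = 44 | 1·8+2·8+2·4+6·2 = 44
X: 5·4+1·2 = 22 | 1·4+2·0+2·3+6·2 = 22
gcd(5,1,1,2,2,6) = 1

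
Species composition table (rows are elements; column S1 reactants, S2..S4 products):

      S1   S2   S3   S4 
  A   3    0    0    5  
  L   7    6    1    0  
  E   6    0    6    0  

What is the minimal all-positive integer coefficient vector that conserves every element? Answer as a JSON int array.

Coefficients: [5, 5, 5, 3]

A: 5·3 = 15 | 5·0+5·0+3·5 = 15
L: 5·7 = 35 | 5·6+5·1+3·0 = 35
E: 5·6 = 30 | 5·0+5·6+3·0 = 30
gcd(5,5,5,3) = 1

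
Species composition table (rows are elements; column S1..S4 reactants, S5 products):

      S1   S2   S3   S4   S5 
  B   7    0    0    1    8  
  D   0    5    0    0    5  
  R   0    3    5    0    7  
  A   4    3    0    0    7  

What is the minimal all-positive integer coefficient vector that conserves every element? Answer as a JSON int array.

B: 5·7+5·0+4·0+5·1 = 40 | 5·8 = 40
D: 5·0+5·5+4·0+5·0 = 25 | 5·5 = 25
R: 5·0+5·3+4·5+5·0 = 35 | 5·7 = 35
A: 5·4+5·3+4·0+5·0 = 35 | 5·7 = 35
gcd(5,5,4,5,5) = 1

Coefficients: [5, 5, 4, 5, 5]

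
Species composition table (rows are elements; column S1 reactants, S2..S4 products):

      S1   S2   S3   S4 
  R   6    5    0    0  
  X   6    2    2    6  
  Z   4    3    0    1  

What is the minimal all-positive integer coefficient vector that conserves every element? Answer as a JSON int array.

R: 5·6 = 30 | 6·5+3·0+2·0 = 30
X: 5·6 = 30 | 6·2+3·2+2·6 = 30
Z: 5·4 = 20 | 6·3+3·0+2·1 = 20
gcd(5,6,3,2) = 1

Coefficients: [5, 6, 3, 2]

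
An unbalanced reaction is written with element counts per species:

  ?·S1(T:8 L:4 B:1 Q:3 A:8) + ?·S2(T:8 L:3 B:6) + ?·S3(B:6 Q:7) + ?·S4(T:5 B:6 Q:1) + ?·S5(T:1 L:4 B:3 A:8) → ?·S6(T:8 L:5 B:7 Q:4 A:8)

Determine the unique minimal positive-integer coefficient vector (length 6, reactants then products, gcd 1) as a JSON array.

T: 3·8+2·8+2·0+1·5+3·1 = 48 | 6·8 = 48
L: 3·4+2·3+2·0+1·0+3·4 = 30 | 6·5 = 30
B: 3·1+2·6+2·6+1·6+3·3 = 42 | 6·7 = 42
Q: 3·3+2·0+2·7+1·1+3·0 = 24 | 6·4 = 24
A: 3·8+2·0+2·0+1·0+3·8 = 48 | 6·8 = 48
gcd(3,2,2,1,3,6) = 1

Coefficients: [3, 2, 2, 1, 3, 6]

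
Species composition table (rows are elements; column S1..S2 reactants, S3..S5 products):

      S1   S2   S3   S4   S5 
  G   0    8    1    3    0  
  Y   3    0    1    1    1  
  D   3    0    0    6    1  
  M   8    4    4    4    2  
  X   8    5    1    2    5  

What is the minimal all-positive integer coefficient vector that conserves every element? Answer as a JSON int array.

Coefficients: [4, 1, 5, 1, 6]

G: 4·0+1·8 = 8 | 5·1+1·3+6·0 = 8
Y: 4·3+1·0 = 12 | 5·1+1·1+6·1 = 12
D: 4·3+1·0 = 12 | 5·0+1·6+6·1 = 12
M: 4·8+1·4 = 36 | 5·4+1·4+6·2 = 36
X: 4·8+1·5 = 37 | 5·1+1·2+6·5 = 37
gcd(4,1,5,1,6) = 1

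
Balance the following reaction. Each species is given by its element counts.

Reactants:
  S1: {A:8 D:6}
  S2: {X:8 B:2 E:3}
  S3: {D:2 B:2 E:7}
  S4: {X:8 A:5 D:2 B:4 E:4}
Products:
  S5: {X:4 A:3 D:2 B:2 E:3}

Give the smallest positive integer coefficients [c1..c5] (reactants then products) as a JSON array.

Coefficients: [1, 1, 1, 2, 6]

X: 1·0+1·8+1·0+2·8 = 24 | 6·4 = 24
A: 1·8+1·0+1·0+2·5 = 18 | 6·3 = 18
D: 1·6+1·0+1·2+2·2 = 12 | 6·2 = 12
B: 1·0+1·2+1·2+2·4 = 12 | 6·2 = 12
E: 1·0+1·3+1·7+2·4 = 18 | 6·3 = 18
gcd(1,1,1,2,6) = 1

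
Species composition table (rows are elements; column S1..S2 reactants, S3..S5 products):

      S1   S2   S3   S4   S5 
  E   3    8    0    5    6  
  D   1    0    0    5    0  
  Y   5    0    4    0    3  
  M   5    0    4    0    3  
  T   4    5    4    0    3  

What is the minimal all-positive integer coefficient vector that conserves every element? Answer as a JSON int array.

Coefficients: [5, 1, 4, 1, 3]

E: 5·3+1·8 = 23 | 4·0+1·5+3·6 = 23
D: 5·1+1·0 = 5 | 4·0+1·5+3·0 = 5
Y: 5·5+1·0 = 25 | 4·4+1·0+3·3 = 25
M: 5·5+1·0 = 25 | 4·4+1·0+3·3 = 25
T: 5·4+1·5 = 25 | 4·4+1·0+3·3 = 25
gcd(5,1,4,1,3) = 1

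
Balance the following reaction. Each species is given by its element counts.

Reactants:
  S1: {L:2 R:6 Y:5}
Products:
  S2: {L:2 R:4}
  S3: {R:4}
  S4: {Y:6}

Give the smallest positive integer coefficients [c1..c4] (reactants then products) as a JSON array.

Coefficients: [6, 6, 3, 5]

L: 6·2 = 12 | 6·2+3·0+5·0 = 12
R: 6·6 = 36 | 6·4+3·4+5·0 = 36
Y: 6·5 = 30 | 6·0+3·0+5·6 = 30
gcd(6,6,3,5) = 1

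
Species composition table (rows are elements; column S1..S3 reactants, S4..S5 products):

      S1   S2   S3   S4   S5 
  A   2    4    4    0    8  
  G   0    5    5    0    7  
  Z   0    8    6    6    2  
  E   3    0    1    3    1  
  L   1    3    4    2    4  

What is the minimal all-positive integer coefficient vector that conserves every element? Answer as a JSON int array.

Coefficients: [6, 2, 5, 6, 5]

A: 6·2+2·4+5·4 = 40 | 6·0+5·8 = 40
G: 6·0+2·5+5·5 = 35 | 6·0+5·7 = 35
Z: 6·0+2·8+5·6 = 46 | 6·6+5·2 = 46
E: 6·3+2·0+5·1 = 23 | 6·3+5·1 = 23
L: 6·1+2·3+5·4 = 32 | 6·2+5·4 = 32
gcd(6,2,5,6,5) = 1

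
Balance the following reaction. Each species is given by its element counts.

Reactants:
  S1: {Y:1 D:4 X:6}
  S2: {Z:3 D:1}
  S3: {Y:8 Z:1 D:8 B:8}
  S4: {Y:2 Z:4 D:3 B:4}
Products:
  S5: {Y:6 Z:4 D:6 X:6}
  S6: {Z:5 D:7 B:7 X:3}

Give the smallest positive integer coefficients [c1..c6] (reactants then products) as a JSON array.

Coefficients: [6, 5, 1, 5, 4, 4]

Y: 6·1+5·0+1·8+5·2 = 24 | 4·6+4·0 = 24
Z: 6·0+5·3+1·1+5·4 = 36 | 4·4+4·5 = 36
D: 6·4+5·1+1·8+5·3 = 52 | 4·6+4·7 = 52
B: 6·0+5·0+1·8+5·4 = 28 | 4·0+4·7 = 28
X: 6·6+5·0+1·0+5·0 = 36 | 4·6+4·3 = 36
gcd(6,5,1,5,4,4) = 1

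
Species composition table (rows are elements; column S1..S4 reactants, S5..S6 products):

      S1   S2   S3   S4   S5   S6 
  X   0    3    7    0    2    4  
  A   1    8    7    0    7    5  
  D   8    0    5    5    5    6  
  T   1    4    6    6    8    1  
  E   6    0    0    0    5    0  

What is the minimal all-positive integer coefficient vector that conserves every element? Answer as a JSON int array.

Coefficients: [5, 6, 2, 2, 6, 5]

X: 5·0+6·3+2·7+2·0 = 32 | 6·2+5·4 = 32
A: 5·1+6·8+2·7+2·0 = 67 | 6·7+5·5 = 67
D: 5·8+6·0+2·5+2·5 = 60 | 6·5+5·6 = 60
T: 5·1+6·4+2·6+2·6 = 53 | 6·8+5·1 = 53
E: 5·6+6·0+2·0+2·0 = 30 | 6·5+5·0 = 30
gcd(5,6,2,2,6,5) = 1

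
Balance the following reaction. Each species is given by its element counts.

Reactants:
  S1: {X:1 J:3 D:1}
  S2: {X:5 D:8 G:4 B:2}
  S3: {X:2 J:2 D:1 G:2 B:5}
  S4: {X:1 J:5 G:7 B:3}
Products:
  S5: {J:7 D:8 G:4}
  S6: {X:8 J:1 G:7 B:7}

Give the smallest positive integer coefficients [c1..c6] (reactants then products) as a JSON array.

X: 6·1+5·5+2·2+5·1 = 40 | 6·0+5·8 = 40
J: 6·3+5·0+2·2+5·5 = 47 | 6·7+5·1 = 47
D: 6·1+5·8+2·1+5·0 = 48 | 6·8+5·0 = 48
G: 6·0+5·4+2·2+5·7 = 59 | 6·4+5·7 = 59
B: 6·0+5·2+2·5+5·3 = 35 | 6·0+5·7 = 35
gcd(6,5,2,5,6,5) = 1

Coefficients: [6, 5, 2, 5, 6, 5]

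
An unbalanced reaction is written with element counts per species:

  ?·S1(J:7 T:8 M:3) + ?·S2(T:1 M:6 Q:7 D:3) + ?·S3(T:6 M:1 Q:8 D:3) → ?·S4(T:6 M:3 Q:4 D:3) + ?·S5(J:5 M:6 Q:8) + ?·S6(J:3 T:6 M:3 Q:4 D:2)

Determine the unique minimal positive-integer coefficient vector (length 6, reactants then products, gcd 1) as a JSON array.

Coefficients: [4, 4, 3, 3, 2, 6]

J: 4·7+4·0+3·0 = 28 | 3·0+2·5+6·3 = 28
T: 4·8+4·1+3·6 = 54 | 3·6+2·0+6·6 = 54
M: 4·3+4·6+3·1 = 39 | 3·3+2·6+6·3 = 39
Q: 4·0+4·7+3·8 = 52 | 3·4+2·8+6·4 = 52
D: 4·0+4·3+3·3 = 21 | 3·3+2·0+6·2 = 21
gcd(4,4,3,3,2,6) = 1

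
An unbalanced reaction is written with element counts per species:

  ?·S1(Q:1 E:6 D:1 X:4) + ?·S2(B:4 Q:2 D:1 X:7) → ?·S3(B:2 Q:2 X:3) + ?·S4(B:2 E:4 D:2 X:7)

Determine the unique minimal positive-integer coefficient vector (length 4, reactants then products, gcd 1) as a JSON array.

B: 2·0+4·4 = 16 | 5·2+3·2 = 16
Q: 2·1+4·2 = 10 | 5·2+3·0 = 10
E: 2·6+4·0 = 12 | 5·0+3·4 = 12
D: 2·1+4·1 = 6 | 5·0+3·2 = 6
X: 2·4+4·7 = 36 | 5·3+3·7 = 36
gcd(2,4,5,3) = 1

Coefficients: [2, 4, 5, 3]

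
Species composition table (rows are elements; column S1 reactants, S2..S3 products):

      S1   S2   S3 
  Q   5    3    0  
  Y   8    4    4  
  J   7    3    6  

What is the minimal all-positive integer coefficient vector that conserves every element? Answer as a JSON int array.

Coefficients: [3, 5, 1]

Q: 3·5 = 15 | 5·3+1·0 = 15
Y: 3·8 = 24 | 5·4+1·4 = 24
J: 3·7 = 21 | 5·3+1·6 = 21
gcd(3,5,1) = 1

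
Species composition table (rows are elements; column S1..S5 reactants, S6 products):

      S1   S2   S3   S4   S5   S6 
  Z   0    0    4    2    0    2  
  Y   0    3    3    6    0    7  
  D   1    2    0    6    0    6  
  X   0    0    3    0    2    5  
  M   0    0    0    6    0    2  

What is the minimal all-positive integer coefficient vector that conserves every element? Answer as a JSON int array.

Z: 4·0+4·0+1·4+1·2+6·0 = 6 | 3·2 = 6
Y: 4·0+4·3+1·3+1·6+6·0 = 21 | 3·7 = 21
D: 4·1+4·2+1·0+1·6+6·0 = 18 | 3·6 = 18
X: 4·0+4·0+1·3+1·0+6·2 = 15 | 3·5 = 15
M: 4·0+4·0+1·0+1·6+6·0 = 6 | 3·2 = 6
gcd(4,4,1,1,6,3) = 1

Coefficients: [4, 4, 1, 1, 6, 3]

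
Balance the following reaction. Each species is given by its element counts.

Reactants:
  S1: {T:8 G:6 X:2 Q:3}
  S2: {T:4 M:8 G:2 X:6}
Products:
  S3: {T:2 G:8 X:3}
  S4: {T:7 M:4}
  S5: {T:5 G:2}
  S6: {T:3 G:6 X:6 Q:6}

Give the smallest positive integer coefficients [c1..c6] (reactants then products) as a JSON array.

Coefficients: [6, 2, 2, 4, 3, 3]

T: 6·8+2·4 = 56 | 2·2+4·7+3·5+3·3 = 56
M: 6·0+2·8 = 16 | 2·0+4·4+3·0+3·0 = 16
G: 6·6+2·2 = 40 | 2·8+4·0+3·2+3·6 = 40
X: 6·2+2·6 = 24 | 2·3+4·0+3·0+3·6 = 24
Q: 6·3+2·0 = 18 | 2·0+4·0+3·0+3·6 = 18
gcd(6,2,2,4,3,3) = 1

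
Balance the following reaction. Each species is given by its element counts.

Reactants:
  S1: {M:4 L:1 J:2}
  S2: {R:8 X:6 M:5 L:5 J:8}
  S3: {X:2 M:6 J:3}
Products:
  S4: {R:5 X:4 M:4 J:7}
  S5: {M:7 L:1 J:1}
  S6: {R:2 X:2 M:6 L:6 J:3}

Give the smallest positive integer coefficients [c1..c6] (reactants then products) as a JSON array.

Coefficients: [6, 5, 2, 6, 1, 5]

R: 6·0+5·8+2·0 = 40 | 6·5+1·0+5·2 = 40
X: 6·0+5·6+2·2 = 34 | 6·4+1·0+5·2 = 34
M: 6·4+5·5+2·6 = 61 | 6·4+1·7+5·6 = 61
L: 6·1+5·5+2·0 = 31 | 6·0+1·1+5·6 = 31
J: 6·2+5·8+2·3 = 58 | 6·7+1·1+5·3 = 58
gcd(6,5,2,6,1,5) = 1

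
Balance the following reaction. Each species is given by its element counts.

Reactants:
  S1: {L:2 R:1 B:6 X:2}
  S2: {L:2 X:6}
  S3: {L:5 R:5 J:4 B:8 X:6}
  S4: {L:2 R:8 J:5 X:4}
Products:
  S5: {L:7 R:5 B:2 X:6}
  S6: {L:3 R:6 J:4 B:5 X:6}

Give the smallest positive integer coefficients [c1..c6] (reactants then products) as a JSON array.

Coefficients: [4, 2, 1, 4, 1, 6]

L: 4·2+2·2+1·5+4·2 = 25 | 1·7+6·3 = 25
R: 4·1+2·0+1·5+4·8 = 41 | 1·5+6·6 = 41
J: 4·0+2·0+1·4+4·5 = 24 | 1·0+6·4 = 24
B: 4·6+2·0+1·8+4·0 = 32 | 1·2+6·5 = 32
X: 4·2+2·6+1·6+4·4 = 42 | 1·6+6·6 = 42
gcd(4,2,1,4,1,6) = 1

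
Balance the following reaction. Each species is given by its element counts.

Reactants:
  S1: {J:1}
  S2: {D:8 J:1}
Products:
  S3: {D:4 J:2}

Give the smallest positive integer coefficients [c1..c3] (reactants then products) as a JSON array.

D: 3·0+1·8 = 8 | 2·4 = 8
J: 3·1+1·1 = 4 | 2·2 = 4
gcd(3,1,2) = 1

Coefficients: [3, 1, 2]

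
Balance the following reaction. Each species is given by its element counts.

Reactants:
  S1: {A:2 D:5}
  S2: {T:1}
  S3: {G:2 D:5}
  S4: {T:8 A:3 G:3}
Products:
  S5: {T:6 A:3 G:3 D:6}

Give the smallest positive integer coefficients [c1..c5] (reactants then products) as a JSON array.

Coefficients: [3, 6, 3, 3, 5]

T: 3·0+6·1+3·0+3·8 = 30 | 5·6 = 30
A: 3·2+6·0+3·0+3·3 = 15 | 5·3 = 15
G: 3·0+6·0+3·2+3·3 = 15 | 5·3 = 15
D: 3·5+6·0+3·5+3·0 = 30 | 5·6 = 30
gcd(3,6,3,3,5) = 1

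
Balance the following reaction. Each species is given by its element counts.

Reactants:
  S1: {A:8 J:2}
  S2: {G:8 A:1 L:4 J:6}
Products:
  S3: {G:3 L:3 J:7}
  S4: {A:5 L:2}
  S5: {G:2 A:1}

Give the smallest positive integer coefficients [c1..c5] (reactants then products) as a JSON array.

Coefficients: [1, 2, 2, 1, 5]

G: 1·0+2·8 = 16 | 2·3+1·0+5·2 = 16
A: 1·8+2·1 = 10 | 2·0+1·5+5·1 = 10
L: 1·0+2·4 = 8 | 2·3+1·2+5·0 = 8
J: 1·2+2·6 = 14 | 2·7+1·0+5·0 = 14
gcd(1,2,2,1,5) = 1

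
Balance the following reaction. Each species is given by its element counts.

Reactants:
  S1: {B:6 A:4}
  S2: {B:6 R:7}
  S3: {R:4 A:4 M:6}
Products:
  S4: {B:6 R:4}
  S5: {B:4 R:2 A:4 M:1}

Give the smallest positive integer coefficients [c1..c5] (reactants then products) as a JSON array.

Coefficients: [5, 4, 1, 5, 6]

B: 5·6+4·6+1·0 = 54 | 5·6+6·4 = 54
R: 5·0+4·7+1·4 = 32 | 5·4+6·2 = 32
A: 5·4+4·0+1·4 = 24 | 5·0+6·4 = 24
M: 5·0+4·0+1·6 = 6 | 5·0+6·1 = 6
gcd(5,4,1,5,6) = 1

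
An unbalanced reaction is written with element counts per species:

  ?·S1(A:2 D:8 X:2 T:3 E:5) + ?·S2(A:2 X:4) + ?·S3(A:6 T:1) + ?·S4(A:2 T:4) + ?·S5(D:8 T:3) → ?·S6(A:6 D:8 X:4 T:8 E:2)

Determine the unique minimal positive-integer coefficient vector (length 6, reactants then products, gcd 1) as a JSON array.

A: 2·2+4·2+1·6+6·2+3·0 = 30 | 5·6 = 30
D: 2·8+4·0+1·0+6·0+3·8 = 40 | 5·8 = 40
X: 2·2+4·4+1·0+6·0+3·0 = 20 | 5·4 = 20
T: 2·3+4·0+1·1+6·4+3·3 = 40 | 5·8 = 40
E: 2·5+4·0+1·0+6·0+3·0 = 10 | 5·2 = 10
gcd(2,4,1,6,3,5) = 1

Coefficients: [2, 4, 1, 6, 3, 5]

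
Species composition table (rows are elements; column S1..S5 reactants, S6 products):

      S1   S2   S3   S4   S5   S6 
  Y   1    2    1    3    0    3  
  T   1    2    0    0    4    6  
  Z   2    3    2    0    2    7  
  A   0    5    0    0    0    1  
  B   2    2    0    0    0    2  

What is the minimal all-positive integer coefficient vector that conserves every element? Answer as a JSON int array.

Coefficients: [4, 1, 6, 1, 6, 5]

Y: 4·1+1·2+6·1+1·3+6·0 = 15 | 5·3 = 15
T: 4·1+1·2+6·0+1·0+6·4 = 30 | 5·6 = 30
Z: 4·2+1·3+6·2+1·0+6·2 = 35 | 5·7 = 35
A: 4·0+1·5+6·0+1·0+6·0 = 5 | 5·1 = 5
B: 4·2+1·2+6·0+1·0+6·0 = 10 | 5·2 = 10
gcd(4,1,6,1,6,5) = 1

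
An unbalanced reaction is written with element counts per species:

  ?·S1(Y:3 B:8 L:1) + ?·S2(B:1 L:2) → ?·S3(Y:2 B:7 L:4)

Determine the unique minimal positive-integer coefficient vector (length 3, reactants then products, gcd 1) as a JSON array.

Coefficients: [2, 5, 3]

Y: 2·3+5·0 = 6 | 3·2 = 6
B: 2·8+5·1 = 21 | 3·7 = 21
L: 2·1+5·2 = 12 | 3·4 = 12
gcd(2,5,3) = 1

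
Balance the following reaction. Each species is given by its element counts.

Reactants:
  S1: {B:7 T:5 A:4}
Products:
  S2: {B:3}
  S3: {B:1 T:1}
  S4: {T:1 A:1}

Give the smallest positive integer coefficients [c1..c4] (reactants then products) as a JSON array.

B: 1·7 = 7 | 2·3+1·1+4·0 = 7
T: 1·5 = 5 | 2·0+1·1+4·1 = 5
A: 1·4 = 4 | 2·0+1·0+4·1 = 4
gcd(1,2,1,4) = 1

Coefficients: [1, 2, 1, 4]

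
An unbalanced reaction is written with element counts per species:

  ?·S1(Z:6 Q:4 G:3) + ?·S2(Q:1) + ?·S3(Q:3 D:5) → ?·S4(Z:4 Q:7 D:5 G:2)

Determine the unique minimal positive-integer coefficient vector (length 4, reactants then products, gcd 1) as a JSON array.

Z: 2·6+4·0+3·0 = 12 | 3·4 = 12
Q: 2·4+4·1+3·3 = 21 | 3·7 = 21
D: 2·0+4·0+3·5 = 15 | 3·5 = 15
G: 2·3+4·0+3·0 = 6 | 3·2 = 6
gcd(2,4,3,3) = 1

Coefficients: [2, 4, 3, 3]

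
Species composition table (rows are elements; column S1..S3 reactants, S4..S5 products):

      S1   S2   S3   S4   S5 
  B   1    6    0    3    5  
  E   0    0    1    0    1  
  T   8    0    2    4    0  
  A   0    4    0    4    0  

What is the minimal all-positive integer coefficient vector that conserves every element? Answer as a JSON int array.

B: 1·1+3·6+2·0 = 19 | 3·3+2·5 = 19
E: 1·0+3·0+2·1 = 2 | 3·0+2·1 = 2
T: 1·8+3·0+2·2 = 12 | 3·4+2·0 = 12
A: 1·0+3·4+2·0 = 12 | 3·4+2·0 = 12
gcd(1,3,2,3,2) = 1

Coefficients: [1, 3, 2, 3, 2]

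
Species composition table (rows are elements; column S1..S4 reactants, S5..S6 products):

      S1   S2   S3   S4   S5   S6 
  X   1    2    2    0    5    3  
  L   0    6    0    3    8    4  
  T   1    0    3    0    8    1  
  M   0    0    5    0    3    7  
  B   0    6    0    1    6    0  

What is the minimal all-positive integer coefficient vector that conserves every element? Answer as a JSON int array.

X: 6·1+1·2+4·2+6·0 = 16 | 2·5+2·3 = 16
L: 6·0+1·6+4·0+6·3 = 24 | 2·8+2·4 = 24
T: 6·1+1·0+4·3+6·0 = 18 | 2·8+2·1 = 18
M: 6·0+1·0+4·5+6·0 = 20 | 2·3+2·7 = 20
B: 6·0+1·6+4·0+6·1 = 12 | 2·6+2·0 = 12
gcd(6,1,4,6,2,2) = 1

Coefficients: [6, 1, 4, 6, 2, 2]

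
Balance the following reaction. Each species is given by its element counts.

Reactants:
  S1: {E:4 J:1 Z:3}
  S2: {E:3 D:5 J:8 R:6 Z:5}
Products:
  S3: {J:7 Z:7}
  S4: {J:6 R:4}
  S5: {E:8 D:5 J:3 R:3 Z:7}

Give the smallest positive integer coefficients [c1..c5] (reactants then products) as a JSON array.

E: 5·4+4·3 = 32 | 1·0+3·0+4·8 = 32
D: 5·0+4·5 = 20 | 1·0+3·0+4·5 = 20
J: 5·1+4·8 = 37 | 1·7+3·6+4·3 = 37
R: 5·0+4·6 = 24 | 1·0+3·4+4·3 = 24
Z: 5·3+4·5 = 35 | 1·7+3·0+4·7 = 35
gcd(5,4,1,3,4) = 1

Coefficients: [5, 4, 1, 3, 4]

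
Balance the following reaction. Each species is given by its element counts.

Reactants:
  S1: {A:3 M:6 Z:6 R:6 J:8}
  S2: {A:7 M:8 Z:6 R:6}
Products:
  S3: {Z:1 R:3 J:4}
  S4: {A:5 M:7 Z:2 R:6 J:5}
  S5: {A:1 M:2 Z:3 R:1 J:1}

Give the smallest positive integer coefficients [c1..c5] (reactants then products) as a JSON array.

Coefficients: [3, 1, 2, 2, 6]

A: 3·3+1·7 = 16 | 2·0+2·5+6·1 = 16
M: 3·6+1·8 = 26 | 2·0+2·7+6·2 = 26
Z: 3·6+1·6 = 24 | 2·1+2·2+6·3 = 24
R: 3·6+1·6 = 24 | 2·3+2·6+6·1 = 24
J: 3·8+1·0 = 24 | 2·4+2·5+6·1 = 24
gcd(3,1,2,2,6) = 1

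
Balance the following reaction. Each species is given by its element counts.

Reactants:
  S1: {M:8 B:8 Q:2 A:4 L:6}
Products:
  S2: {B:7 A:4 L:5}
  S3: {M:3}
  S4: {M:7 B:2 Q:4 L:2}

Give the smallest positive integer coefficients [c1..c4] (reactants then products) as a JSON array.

M: 2·8 = 16 | 2·0+3·3+1·7 = 16
B: 2·8 = 16 | 2·7+3·0+1·2 = 16
Q: 2·2 = 4 | 2·0+3·0+1·4 = 4
A: 2·4 = 8 | 2·4+3·0+1·0 = 8
L: 2·6 = 12 | 2·5+3·0+1·2 = 12
gcd(2,2,3,1) = 1

Coefficients: [2, 2, 3, 1]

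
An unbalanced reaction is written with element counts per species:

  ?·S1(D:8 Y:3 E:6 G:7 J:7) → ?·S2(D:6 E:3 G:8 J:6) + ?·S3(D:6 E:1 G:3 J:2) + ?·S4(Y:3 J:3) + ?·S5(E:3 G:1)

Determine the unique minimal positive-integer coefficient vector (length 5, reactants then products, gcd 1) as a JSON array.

D: 3·8 = 24 | 1·6+3·6+3·0+4·0 = 24
Y: 3·3 = 9 | 1·0+3·0+3·3+4·0 = 9
E: 3·6 = 18 | 1·3+3·1+3·0+4·3 = 18
G: 3·7 = 21 | 1·8+3·3+3·0+4·1 = 21
J: 3·7 = 21 | 1·6+3·2+3·3+4·0 = 21
gcd(3,1,3,3,4) = 1

Coefficients: [3, 1, 3, 3, 4]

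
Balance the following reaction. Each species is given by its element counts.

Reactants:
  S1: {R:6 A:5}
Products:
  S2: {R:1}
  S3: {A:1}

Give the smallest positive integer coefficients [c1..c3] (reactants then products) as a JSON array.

Coefficients: [1, 6, 5]

R: 1·6 = 6 | 6·1+5·0 = 6
A: 1·5 = 5 | 6·0+5·1 = 5
gcd(1,6,5) = 1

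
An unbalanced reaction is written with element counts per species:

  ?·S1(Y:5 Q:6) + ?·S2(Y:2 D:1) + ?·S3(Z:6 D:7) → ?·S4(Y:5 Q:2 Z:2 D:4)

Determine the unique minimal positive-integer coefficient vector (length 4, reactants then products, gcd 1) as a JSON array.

Coefficients: [1, 5, 1, 3]

Y: 1·5+5·2+1·0 = 15 | 3·5 = 15
Q: 1·6+5·0+1·0 = 6 | 3·2 = 6
Z: 1·0+5·0+1·6 = 6 | 3·2 = 6
D: 1·0+5·1+1·7 = 12 | 3·4 = 12
gcd(1,5,1,3) = 1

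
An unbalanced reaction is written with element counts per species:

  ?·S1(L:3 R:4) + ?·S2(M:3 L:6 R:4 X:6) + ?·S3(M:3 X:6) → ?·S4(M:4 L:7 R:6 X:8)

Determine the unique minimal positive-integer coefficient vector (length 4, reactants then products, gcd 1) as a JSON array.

Coefficients: [4, 5, 3, 6]

M: 4·0+5·3+3·3 = 24 | 6·4 = 24
L: 4·3+5·6+3·0 = 42 | 6·7 = 42
R: 4·4+5·4+3·0 = 36 | 6·6 = 36
X: 4·0+5·6+3·6 = 48 | 6·8 = 48
gcd(4,5,3,6) = 1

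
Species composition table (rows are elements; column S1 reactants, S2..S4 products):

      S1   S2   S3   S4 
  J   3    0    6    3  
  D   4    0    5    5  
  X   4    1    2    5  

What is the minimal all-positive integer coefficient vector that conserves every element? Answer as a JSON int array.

J: 5·3 = 15 | 3·0+1·6+3·3 = 15
D: 5·4 = 20 | 3·0+1·5+3·5 = 20
X: 5·4 = 20 | 3·1+1·2+3·5 = 20
gcd(5,3,1,3) = 1

Coefficients: [5, 3, 1, 3]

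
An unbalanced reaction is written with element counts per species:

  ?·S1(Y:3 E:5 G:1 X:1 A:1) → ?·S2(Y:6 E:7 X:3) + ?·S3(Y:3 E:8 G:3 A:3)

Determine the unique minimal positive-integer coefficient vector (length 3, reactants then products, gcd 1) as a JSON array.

Coefficients: [3, 1, 1]

Y: 3·3 = 9 | 1·6+1·3 = 9
E: 3·5 = 15 | 1·7+1·8 = 15
G: 3·1 = 3 | 1·0+1·3 = 3
X: 3·1 = 3 | 1·3+1·0 = 3
A: 3·1 = 3 | 1·0+1·3 = 3
gcd(3,1,1) = 1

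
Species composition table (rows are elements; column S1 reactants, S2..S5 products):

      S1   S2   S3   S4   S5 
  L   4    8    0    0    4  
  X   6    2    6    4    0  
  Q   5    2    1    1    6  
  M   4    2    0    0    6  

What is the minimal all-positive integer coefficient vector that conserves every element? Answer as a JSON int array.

Coefficients: [5, 1, 4, 1, 3]

L: 5·4 = 20 | 1·8+4·0+1·0+3·4 = 20
X: 5·6 = 30 | 1·2+4·6+1·4+3·0 = 30
Q: 5·5 = 25 | 1·2+4·1+1·1+3·6 = 25
M: 5·4 = 20 | 1·2+4·0+1·0+3·6 = 20
gcd(5,1,4,1,3) = 1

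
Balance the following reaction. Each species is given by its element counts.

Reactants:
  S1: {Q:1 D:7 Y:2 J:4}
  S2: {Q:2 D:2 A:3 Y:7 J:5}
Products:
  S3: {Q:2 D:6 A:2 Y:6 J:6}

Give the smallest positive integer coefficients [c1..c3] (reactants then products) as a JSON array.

Coefficients: [2, 2, 3]

Q: 2·1+2·2 = 6 | 3·2 = 6
D: 2·7+2·2 = 18 | 3·6 = 18
A: 2·0+2·3 = 6 | 3·2 = 6
Y: 2·2+2·7 = 18 | 3·6 = 18
J: 2·4+2·5 = 18 | 3·6 = 18
gcd(2,2,3) = 1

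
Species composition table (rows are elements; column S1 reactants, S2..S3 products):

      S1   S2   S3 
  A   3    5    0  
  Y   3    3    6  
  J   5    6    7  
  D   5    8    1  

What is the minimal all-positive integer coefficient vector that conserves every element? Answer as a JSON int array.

A: 5·3 = 15 | 3·5+1·0 = 15
Y: 5·3 = 15 | 3·3+1·6 = 15
J: 5·5 = 25 | 3·6+1·7 = 25
D: 5·5 = 25 | 3·8+1·1 = 25
gcd(5,3,1) = 1

Coefficients: [5, 3, 1]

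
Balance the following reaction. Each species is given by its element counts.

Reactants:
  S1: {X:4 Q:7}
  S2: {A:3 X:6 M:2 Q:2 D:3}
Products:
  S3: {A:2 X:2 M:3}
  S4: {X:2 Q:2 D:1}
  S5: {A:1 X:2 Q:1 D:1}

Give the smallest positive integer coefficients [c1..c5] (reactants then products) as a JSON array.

A: 1·0+3·3 = 9 | 2·2+4·0+5·1 = 9
X: 1·4+3·6 = 22 | 2·2+4·2+5·2 = 22
M: 1·0+3·2 = 6 | 2·3+4·0+5·0 = 6
Q: 1·7+3·2 = 13 | 2·0+4·2+5·1 = 13
D: 1·0+3·3 = 9 | 2·0+4·1+5·1 = 9
gcd(1,3,2,4,5) = 1

Coefficients: [1, 3, 2, 4, 5]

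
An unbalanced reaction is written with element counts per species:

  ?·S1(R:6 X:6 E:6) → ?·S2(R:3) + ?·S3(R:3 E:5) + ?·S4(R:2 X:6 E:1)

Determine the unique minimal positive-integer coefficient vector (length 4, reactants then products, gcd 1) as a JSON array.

Coefficients: [3, 1, 3, 3]

R: 3·6 = 18 | 1·3+3·3+3·2 = 18
X: 3·6 = 18 | 1·0+3·0+3·6 = 18
E: 3·6 = 18 | 1·0+3·5+3·1 = 18
gcd(3,1,3,3) = 1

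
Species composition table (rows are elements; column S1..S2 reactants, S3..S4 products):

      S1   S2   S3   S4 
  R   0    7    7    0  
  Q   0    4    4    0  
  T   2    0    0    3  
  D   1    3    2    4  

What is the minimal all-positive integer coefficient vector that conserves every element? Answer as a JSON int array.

Coefficients: [3, 5, 5, 2]

R: 3·0+5·7 = 35 | 5·7+2·0 = 35
Q: 3·0+5·4 = 20 | 5·4+2·0 = 20
T: 3·2+5·0 = 6 | 5·0+2·3 = 6
D: 3·1+5·3 = 18 | 5·2+2·4 = 18
gcd(3,5,5,2) = 1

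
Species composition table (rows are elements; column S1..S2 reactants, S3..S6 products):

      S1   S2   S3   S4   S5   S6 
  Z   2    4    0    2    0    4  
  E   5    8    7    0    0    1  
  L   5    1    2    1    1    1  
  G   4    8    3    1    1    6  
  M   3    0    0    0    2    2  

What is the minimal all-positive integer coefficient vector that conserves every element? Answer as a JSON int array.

Z: 4·2+2·4 = 16 | 5·0+6·2+5·0+1·4 = 16
E: 4·5+2·8 = 36 | 5·7+6·0+5·0+1·1 = 36
L: 4·5+2·1 = 22 | 5·2+6·1+5·1+1·1 = 22
G: 4·4+2·8 = 32 | 5·3+6·1+5·1+1·6 = 32
M: 4·3+2·0 = 12 | 5·0+6·0+5·2+1·2 = 12
gcd(4,2,5,6,5,1) = 1

Coefficients: [4, 2, 5, 6, 5, 1]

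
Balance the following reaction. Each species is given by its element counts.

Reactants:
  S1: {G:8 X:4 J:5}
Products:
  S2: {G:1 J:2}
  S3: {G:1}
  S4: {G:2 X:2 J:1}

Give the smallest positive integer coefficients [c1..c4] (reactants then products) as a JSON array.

G: 2·8 = 16 | 3·1+5·1+4·2 = 16
X: 2·4 = 8 | 3·0+5·0+4·2 = 8
J: 2·5 = 10 | 3·2+5·0+4·1 = 10
gcd(2,3,5,4) = 1

Coefficients: [2, 3, 5, 4]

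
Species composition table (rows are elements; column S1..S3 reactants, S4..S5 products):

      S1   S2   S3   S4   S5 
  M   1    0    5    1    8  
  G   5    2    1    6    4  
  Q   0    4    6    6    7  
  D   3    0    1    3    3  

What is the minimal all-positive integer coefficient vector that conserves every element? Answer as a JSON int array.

Coefficients: [4, 1, 6, 2, 4]

M: 4·1+1·0+6·5 = 34 | 2·1+4·8 = 34
G: 4·5+1·2+6·1 = 28 | 2·6+4·4 = 28
Q: 4·0+1·4+6·6 = 40 | 2·6+4·7 = 40
D: 4·3+1·0+6·1 = 18 | 2·3+4·3 = 18
gcd(4,1,6,2,4) = 1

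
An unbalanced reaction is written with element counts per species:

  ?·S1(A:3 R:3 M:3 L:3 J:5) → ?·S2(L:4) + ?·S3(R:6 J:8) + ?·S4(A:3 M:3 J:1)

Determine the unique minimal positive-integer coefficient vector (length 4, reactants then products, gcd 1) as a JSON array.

Coefficients: [4, 3, 2, 4]

A: 4·3 = 12 | 3·0+2·0+4·3 = 12
R: 4·3 = 12 | 3·0+2·6+4·0 = 12
M: 4·3 = 12 | 3·0+2·0+4·3 = 12
L: 4·3 = 12 | 3·4+2·0+4·0 = 12
J: 4·5 = 20 | 3·0+2·8+4·1 = 20
gcd(4,3,2,4) = 1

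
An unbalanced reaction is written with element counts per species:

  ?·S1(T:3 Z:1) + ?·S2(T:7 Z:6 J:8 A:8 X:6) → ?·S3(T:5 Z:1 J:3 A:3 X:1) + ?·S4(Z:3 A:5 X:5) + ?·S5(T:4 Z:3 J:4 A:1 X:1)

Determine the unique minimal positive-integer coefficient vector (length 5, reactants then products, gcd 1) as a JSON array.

Coefficients: [4, 4, 4, 3, 5]

T: 4·3+4·7 = 40 | 4·5+3·0+5·4 = 40
Z: 4·1+4·6 = 28 | 4·1+3·3+5·3 = 28
J: 4·0+4·8 = 32 | 4·3+3·0+5·4 = 32
A: 4·0+4·8 = 32 | 4·3+3·5+5·1 = 32
X: 4·0+4·6 = 24 | 4·1+3·5+5·1 = 24
gcd(4,4,4,3,5) = 1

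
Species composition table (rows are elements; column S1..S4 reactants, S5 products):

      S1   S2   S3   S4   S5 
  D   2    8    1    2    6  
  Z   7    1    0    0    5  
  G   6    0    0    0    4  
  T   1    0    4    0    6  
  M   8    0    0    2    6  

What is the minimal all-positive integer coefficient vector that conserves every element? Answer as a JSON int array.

Coefficients: [2, 1, 4, 1, 3]

D: 2·2+1·8+4·1+1·2 = 18 | 3·6 = 18
Z: 2·7+1·1+4·0+1·0 = 15 | 3·5 = 15
G: 2·6+1·0+4·0+1·0 = 12 | 3·4 = 12
T: 2·1+1·0+4·4+1·0 = 18 | 3·6 = 18
M: 2·8+1·0+4·0+1·2 = 18 | 3·6 = 18
gcd(2,1,4,1,3) = 1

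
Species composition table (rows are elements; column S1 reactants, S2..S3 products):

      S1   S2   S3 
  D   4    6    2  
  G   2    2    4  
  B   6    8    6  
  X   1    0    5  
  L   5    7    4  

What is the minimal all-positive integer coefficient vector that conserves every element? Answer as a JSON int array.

Coefficients: [5, 3, 1]

D: 5·4 = 20 | 3·6+1·2 = 20
G: 5·2 = 10 | 3·2+1·4 = 10
B: 5·6 = 30 | 3·8+1·6 = 30
X: 5·1 = 5 | 3·0+1·5 = 5
L: 5·5 = 25 | 3·7+1·4 = 25
gcd(5,3,1) = 1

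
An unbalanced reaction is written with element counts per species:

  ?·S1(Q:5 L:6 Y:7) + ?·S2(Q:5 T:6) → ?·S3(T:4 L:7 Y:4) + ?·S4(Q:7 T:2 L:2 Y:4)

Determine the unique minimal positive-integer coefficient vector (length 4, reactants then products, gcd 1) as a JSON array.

Q: 4·5+3·5 = 35 | 2·0+5·7 = 35
T: 4·0+3·6 = 18 | 2·4+5·2 = 18
L: 4·6+3·0 = 24 | 2·7+5·2 = 24
Y: 4·7+3·0 = 28 | 2·4+5·4 = 28
gcd(4,3,2,5) = 1

Coefficients: [4, 3, 2, 5]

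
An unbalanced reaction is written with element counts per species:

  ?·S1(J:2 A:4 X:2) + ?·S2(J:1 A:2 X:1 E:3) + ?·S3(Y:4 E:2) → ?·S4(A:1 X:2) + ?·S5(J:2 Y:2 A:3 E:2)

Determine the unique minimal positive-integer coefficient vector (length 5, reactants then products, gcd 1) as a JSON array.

J: 5·2+2·1+3·0 = 12 | 6·0+6·2 = 12
Y: 5·0+2·0+3·4 = 12 | 6·0+6·2 = 12
A: 5·4+2·2+3·0 = 24 | 6·1+6·3 = 24
X: 5·2+2·1+3·0 = 12 | 6·2+6·0 = 12
E: 5·0+2·3+3·2 = 12 | 6·0+6·2 = 12
gcd(5,2,3,6,6) = 1

Coefficients: [5, 2, 3, 6, 6]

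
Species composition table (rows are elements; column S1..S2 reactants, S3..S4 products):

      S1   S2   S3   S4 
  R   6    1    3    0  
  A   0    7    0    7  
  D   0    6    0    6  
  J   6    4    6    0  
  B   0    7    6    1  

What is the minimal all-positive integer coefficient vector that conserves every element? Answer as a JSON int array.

R: 1·6+3·1 = 9 | 3·3+3·0 = 9
A: 1·0+3·7 = 21 | 3·0+3·7 = 21
D: 1·0+3·6 = 18 | 3·0+3·6 = 18
J: 1·6+3·4 = 18 | 3·6+3·0 = 18
B: 1·0+3·7 = 21 | 3·6+3·1 = 21
gcd(1,3,3,3) = 1

Coefficients: [1, 3, 3, 3]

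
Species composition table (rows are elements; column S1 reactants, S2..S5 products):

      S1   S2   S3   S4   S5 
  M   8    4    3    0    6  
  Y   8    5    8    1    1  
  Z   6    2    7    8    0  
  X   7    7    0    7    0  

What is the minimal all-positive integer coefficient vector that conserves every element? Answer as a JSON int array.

M: 5·8 = 40 | 4·4+2·3+1·0+3·6 = 40
Y: 5·8 = 40 | 4·5+2·8+1·1+3·1 = 40
Z: 5·6 = 30 | 4·2+2·7+1·8+3·0 = 30
X: 5·7 = 35 | 4·7+2·0+1·7+3·0 = 35
gcd(5,4,2,1,3) = 1

Coefficients: [5, 4, 2, 1, 3]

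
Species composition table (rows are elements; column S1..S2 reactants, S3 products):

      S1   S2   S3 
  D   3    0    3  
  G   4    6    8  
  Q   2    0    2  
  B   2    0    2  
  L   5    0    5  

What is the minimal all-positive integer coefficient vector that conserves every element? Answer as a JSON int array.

Coefficients: [3, 2, 3]

D: 3·3+2·0 = 9 | 3·3 = 9
G: 3·4+2·6 = 24 | 3·8 = 24
Q: 3·2+2·0 = 6 | 3·2 = 6
B: 3·2+2·0 = 6 | 3·2 = 6
L: 3·5+2·0 = 15 | 3·5 = 15
gcd(3,2,3) = 1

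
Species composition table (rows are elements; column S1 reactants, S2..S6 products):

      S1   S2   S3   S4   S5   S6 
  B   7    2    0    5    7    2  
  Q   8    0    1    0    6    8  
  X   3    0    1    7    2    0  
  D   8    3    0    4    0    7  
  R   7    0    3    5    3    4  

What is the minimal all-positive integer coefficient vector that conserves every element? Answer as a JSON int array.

Coefficients: [5, 5, 4, 1, 2, 3]

B: 5·7 = 35 | 5·2+4·0+1·5+2·7+3·2 = 35
Q: 5·8 = 40 | 5·0+4·1+1·0+2·6+3·8 = 40
X: 5·3 = 15 | 5·0+4·1+1·7+2·2+3·0 = 15
D: 5·8 = 40 | 5·3+4·0+1·4+2·0+3·7 = 40
R: 5·7 = 35 | 5·0+4·3+1·5+2·3+3·4 = 35
gcd(5,5,4,1,2,3) = 1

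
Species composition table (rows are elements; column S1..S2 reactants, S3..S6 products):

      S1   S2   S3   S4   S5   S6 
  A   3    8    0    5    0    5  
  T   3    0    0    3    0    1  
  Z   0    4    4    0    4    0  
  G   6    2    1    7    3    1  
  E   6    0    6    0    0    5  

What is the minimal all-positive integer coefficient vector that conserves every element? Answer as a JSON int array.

A: 6·3+4·8 = 50 | 1·0+4·5+3·0+6·5 = 50
T: 6·3+4·0 = 18 | 1·0+4·3+3·0+6·1 = 18
Z: 6·0+4·4 = 16 | 1·4+4·0+3·4+6·0 = 16
G: 6·6+4·2 = 44 | 1·1+4·7+3·3+6·1 = 44
E: 6·6+4·0 = 36 | 1·6+4·0+3·0+6·5 = 36
gcd(6,4,1,4,3,6) = 1

Coefficients: [6, 4, 1, 4, 3, 6]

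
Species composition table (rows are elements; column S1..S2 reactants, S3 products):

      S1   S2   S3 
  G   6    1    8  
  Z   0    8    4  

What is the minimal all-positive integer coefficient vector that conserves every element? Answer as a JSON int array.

G: 5·6+2·1 = 32 | 4·8 = 32
Z: 5·0+2·8 = 16 | 4·4 = 16
gcd(5,2,4) = 1

Coefficients: [5, 2, 4]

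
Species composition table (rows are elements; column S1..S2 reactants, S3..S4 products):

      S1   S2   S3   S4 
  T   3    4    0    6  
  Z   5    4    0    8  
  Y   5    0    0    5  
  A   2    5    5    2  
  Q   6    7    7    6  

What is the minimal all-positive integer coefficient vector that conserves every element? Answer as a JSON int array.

Coefficients: [4, 3, 3, 4]

T: 4·3+3·4 = 24 | 3·0+4·6 = 24
Z: 4·5+3·4 = 32 | 3·0+4·8 = 32
Y: 4·5+3·0 = 20 | 3·0+4·5 = 20
A: 4·2+3·5 = 23 | 3·5+4·2 = 23
Q: 4·6+3·7 = 45 | 3·7+4·6 = 45
gcd(4,3,3,4) = 1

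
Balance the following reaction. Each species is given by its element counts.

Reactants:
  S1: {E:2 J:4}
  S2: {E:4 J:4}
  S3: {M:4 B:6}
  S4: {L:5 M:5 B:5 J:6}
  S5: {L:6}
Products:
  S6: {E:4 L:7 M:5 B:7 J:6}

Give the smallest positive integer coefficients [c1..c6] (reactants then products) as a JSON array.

Coefficients: [2, 4, 5, 1, 5, 5]

E: 2·2+4·4+5·0+1·0+5·0 = 20 | 5·4 = 20
L: 2·0+4·0+5·0+1·5+5·6 = 35 | 5·7 = 35
M: 2·0+4·0+5·4+1·5+5·0 = 25 | 5·5 = 25
B: 2·0+4·0+5·6+1·5+5·0 = 35 | 5·7 = 35
J: 2·4+4·4+5·0+1·6+5·0 = 30 | 5·6 = 30
gcd(2,4,5,1,5,5) = 1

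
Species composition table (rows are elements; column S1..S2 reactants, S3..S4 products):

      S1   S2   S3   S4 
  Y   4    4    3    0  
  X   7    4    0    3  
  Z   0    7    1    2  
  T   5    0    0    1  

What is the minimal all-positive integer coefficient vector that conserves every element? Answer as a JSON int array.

Y: 1·4+2·4 = 12 | 4·3+5·0 = 12
X: 1·7+2·4 = 15 | 4·0+5·3 = 15
Z: 1·0+2·7 = 14 | 4·1+5·2 = 14
T: 1·5+2·0 = 5 | 4·0+5·1 = 5
gcd(1,2,4,5) = 1

Coefficients: [1, 2, 4, 5]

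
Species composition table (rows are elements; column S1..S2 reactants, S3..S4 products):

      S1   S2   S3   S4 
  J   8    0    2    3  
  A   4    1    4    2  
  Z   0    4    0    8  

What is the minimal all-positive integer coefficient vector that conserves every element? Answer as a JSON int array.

Coefficients: [1, 4, 1, 2]

J: 1·8+4·0 = 8 | 1·2+2·3 = 8
A: 1·4+4·1 = 8 | 1·4+2·2 = 8
Z: 1·0+4·4 = 16 | 1·0+2·8 = 16
gcd(1,4,1,2) = 1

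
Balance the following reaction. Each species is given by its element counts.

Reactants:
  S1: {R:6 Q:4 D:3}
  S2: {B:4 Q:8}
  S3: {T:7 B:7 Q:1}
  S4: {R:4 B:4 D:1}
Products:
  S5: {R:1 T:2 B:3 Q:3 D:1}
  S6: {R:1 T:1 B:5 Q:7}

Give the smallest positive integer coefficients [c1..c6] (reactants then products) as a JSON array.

R: 1·6+6·0+2·0+1·4 = 10 | 4·1+6·1 = 10
T: 1·0+6·0+2·7+1·0 = 14 | 4·2+6·1 = 14
B: 1·0+6·4+2·7+1·4 = 42 | 4·3+6·5 = 42
Q: 1·4+6·8+2·1+1·0 = 54 | 4·3+6·7 = 54
D: 1·3+6·0+2·0+1·1 = 4 | 4·1+6·0 = 4
gcd(1,6,2,1,4,6) = 1

Coefficients: [1, 6, 2, 1, 4, 6]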